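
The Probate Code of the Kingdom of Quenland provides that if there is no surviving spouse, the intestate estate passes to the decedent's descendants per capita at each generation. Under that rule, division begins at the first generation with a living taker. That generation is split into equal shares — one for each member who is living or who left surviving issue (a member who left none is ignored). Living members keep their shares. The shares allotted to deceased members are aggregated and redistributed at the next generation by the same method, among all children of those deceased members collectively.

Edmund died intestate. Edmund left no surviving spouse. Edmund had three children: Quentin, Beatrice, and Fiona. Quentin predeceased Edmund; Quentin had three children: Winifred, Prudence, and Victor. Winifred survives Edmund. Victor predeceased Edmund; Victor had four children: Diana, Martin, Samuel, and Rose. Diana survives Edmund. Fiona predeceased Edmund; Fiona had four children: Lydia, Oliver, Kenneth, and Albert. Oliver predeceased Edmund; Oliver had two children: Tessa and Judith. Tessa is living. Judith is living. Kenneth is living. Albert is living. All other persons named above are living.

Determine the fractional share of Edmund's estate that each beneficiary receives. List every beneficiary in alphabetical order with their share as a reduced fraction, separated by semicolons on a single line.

There is no surviving spouse, so the entire estate passes to Edmund's descendants per capita at each generation.
At generation 1 (Quentin, Beatrice, Fiona) there are 3 shares of (1)/3 = 1/3 each.
Living: Beatrice — each takes 1/3.
Deceased: Quentin and Fiona. Their combined 2/3 is pooled and carried to generation 2.
At generation 2 (Winifred, Prudence, Victor, Lydia, Oliver, Kenneth, Albert) there are 7 shares of (2/3)/7 = 2/21 each.
Living: Winifred, Prudence, Lydia, Kenneth, and Albert — each takes 2/21.
Deceased: Victor and Oliver. Their combined 4/21 is pooled and carried to generation 3.
At generation 3 (Diana, Martin, Samuel, Rose, Tessa, Judith) there are 6 shares of (4/21)/6 = 2/63 each.
Living: Diana, Martin, Samuel, Rose, Tessa, and Judith — each takes 2/63.

Albert 2/21; Beatrice 1/3; Diana 2/63; Judith 2/63; Kenneth 2/21; Lydia 2/21; Martin 2/63; Prudence 2/21; Rose 2/63; Samuel 2/63; Tessa 2/63; Winifred 2/21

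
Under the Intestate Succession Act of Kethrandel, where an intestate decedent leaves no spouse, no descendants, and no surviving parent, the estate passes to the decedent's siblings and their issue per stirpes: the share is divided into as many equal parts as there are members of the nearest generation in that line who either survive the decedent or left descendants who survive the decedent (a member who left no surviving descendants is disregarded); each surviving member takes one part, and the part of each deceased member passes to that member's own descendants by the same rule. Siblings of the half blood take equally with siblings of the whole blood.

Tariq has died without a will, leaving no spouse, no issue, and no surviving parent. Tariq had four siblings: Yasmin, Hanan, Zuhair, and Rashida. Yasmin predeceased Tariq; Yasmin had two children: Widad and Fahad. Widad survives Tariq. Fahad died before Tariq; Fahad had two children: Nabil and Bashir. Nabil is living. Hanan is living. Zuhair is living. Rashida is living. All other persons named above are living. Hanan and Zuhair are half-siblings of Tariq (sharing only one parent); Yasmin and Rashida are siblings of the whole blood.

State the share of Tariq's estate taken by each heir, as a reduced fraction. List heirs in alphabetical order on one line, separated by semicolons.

Bashir 1/16; Hanan 1/4; Nabil 1/16; Rashida 1/4; Widad 1/8; Zuhair 1/4

No spouse, descendants, or parent survives, so the estate passes to Tariq's siblings per stirpes.
Half-blood and whole-blood siblings take equally under the stated rule.
The estate is divided into 4 equal shares of 1/4 among Yasmin, Hanan, Zuhair, Rashida.
Yasmin predeceased; the 1/4 allotted to Yasmin's branch passes to Yasmin's issue by representation.
The 1/4 is divided into 2 equal shares of 1/8 among Widad, Fahad.
Widad is living and takes 1/8.
Fahad predeceased; the 1/8 allotted to Fahad's branch passes to Fahad's issue by representation.
The 1/8 is divided into 2 equal shares of 1/16 among Nabil, Bashir.
Nabil is living and takes 1/16.
Bashir is living and takes 1/16.
Hanan is living and takes 1/4.
Zuhair is living and takes 1/4.
Rashida is living and takes 1/4.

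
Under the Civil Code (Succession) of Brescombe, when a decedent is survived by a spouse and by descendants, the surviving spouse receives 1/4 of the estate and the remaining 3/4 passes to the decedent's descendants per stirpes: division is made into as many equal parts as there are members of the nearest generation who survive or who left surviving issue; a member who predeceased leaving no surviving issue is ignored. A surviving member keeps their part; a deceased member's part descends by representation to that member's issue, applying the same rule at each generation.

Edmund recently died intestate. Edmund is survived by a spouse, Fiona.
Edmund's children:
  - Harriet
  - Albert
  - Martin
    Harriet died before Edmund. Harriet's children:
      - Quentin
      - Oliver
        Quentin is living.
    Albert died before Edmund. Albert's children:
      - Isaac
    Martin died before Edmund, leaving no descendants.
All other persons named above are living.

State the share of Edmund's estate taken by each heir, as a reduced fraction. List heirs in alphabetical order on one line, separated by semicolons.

Fiona 1/4; Isaac 3/8; Oliver 3/16; Quentin 3/16

Fiona, as surviving spouse, takes 1/4.
The remaining 3/4 passes to Edmund's descendants per stirpes.
Martin left no surviving issue, so that branch lapses and is disregarded.
The 3/4 is divided into 2 equal shares of 3/8 among Harriet, Albert.
Harriet predeceased; the 3/8 allotted to Harriet's branch passes to Harriet's issue by representation.
The 3/8 is divided into 2 equal shares of 3/16 among Quentin, Oliver.
Quentin is living and takes 3/16.
Oliver is living and takes 3/16.
Albert predeceased; the 3/8 allotted to Albert's branch passes to Albert's issue by representation.
Isaac is the sole taker at this level and receives the full 3/8.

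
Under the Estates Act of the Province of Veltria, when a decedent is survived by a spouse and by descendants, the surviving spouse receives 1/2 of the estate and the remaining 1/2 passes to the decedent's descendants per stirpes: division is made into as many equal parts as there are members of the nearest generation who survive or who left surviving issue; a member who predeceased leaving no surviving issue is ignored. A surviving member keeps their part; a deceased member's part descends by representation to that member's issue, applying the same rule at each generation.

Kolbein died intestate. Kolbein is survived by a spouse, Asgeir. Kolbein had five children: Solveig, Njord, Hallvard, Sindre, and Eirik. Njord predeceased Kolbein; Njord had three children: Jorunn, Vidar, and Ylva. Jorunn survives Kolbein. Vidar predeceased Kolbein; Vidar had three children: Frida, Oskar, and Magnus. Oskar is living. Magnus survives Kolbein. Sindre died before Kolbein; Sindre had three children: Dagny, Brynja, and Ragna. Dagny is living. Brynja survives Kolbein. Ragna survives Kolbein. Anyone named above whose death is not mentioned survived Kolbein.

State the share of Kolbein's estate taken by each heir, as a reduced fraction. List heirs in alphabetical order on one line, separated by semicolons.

Asgeir 1/2; Brynja 1/30; Dagny 1/30; Eirik 1/10; Frida 1/90; Hallvard 1/10; Jorunn 1/30; Magnus 1/90; Oskar 1/90; Ragna 1/30; Solveig 1/10; Ylva 1/30

Asgeir, as surviving spouse, takes 1/2.
The remaining 1/2 passes to Kolbein's descendants per stirpes.
The 1/2 is divided into 5 equal shares of 1/10 among Solveig, Njord, Hallvard, Sindre, Eirik.
Solveig is living and takes 1/10.
Njord predeceased; the 1/10 allotted to Njord's branch passes to Njord's issue by representation.
The 1/10 is divided into 3 equal shares of 1/30 among Jorunn, Vidar, Ylva.
Jorunn is living and takes 1/30.
Vidar predeceased; the 1/30 allotted to Vidar's branch passes to Vidar's issue by representation.
The 1/30 is divided into 3 equal shares of 1/90 among Frida, Oskar, Magnus.
Frida is living and takes 1/90.
Oskar is living and takes 1/90.
Magnus is living and takes 1/90.
Ylva is living and takes 1/30.
Hallvard is living and takes 1/10.
Sindre predeceased; the 1/10 allotted to Sindre's branch passes to Sindre's issue by representation.
The 1/10 is divided into 3 equal shares of 1/30 among Dagny, Brynja, Ragna.
Dagny is living and takes 1/30.
Brynja is living and takes 1/30.
Ragna is living and takes 1/30.
Eirik is living and takes 1/10.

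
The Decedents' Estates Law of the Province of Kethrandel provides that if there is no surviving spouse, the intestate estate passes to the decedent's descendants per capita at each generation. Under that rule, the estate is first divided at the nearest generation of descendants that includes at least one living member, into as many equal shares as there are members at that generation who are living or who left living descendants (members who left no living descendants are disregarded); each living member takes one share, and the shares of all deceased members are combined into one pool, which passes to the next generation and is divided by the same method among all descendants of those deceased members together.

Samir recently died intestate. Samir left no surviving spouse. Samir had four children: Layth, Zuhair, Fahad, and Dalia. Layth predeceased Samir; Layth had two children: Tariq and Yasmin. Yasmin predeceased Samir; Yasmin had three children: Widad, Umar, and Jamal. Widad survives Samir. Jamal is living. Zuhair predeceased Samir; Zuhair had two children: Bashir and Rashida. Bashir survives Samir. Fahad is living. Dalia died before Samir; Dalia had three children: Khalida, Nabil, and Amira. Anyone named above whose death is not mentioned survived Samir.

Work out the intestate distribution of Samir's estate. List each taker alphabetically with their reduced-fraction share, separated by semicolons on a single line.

There is no surviving spouse, so the entire estate passes to Samir's descendants per capita at each generation.
At generation 1 (Layth, Zuhair, Fahad, Dalia) there are 4 shares of (1)/4 = 1/4 each.
Living: Fahad — each takes 1/4.
Deceased: Layth, Zuhair, and Dalia. Their combined 3/4 is pooled and carried to generation 2.
At generation 2 (Tariq, Yasmin, Bashir, Rashida, Khalida, Nabil, Amira) there are 7 shares of (3/4)/7 = 3/28 each.
Living: Tariq, Bashir, Rashida, Khalida, Nabil, and Amira — each takes 3/28.
Deceased: Yasmin. That 3/28 share is carried to generation 3.
At generation 3 (Widad, Umar, Jamal) there are 3 shares of (3/28)/3 = 1/28 each.
Living: Widad, Umar, and Jamal — each takes 1/28.

Amira 3/28; Bashir 3/28; Fahad 1/4; Jamal 1/28; Khalida 3/28; Nabil 3/28; Rashida 3/28; Tariq 3/28; Umar 1/28; Widad 1/28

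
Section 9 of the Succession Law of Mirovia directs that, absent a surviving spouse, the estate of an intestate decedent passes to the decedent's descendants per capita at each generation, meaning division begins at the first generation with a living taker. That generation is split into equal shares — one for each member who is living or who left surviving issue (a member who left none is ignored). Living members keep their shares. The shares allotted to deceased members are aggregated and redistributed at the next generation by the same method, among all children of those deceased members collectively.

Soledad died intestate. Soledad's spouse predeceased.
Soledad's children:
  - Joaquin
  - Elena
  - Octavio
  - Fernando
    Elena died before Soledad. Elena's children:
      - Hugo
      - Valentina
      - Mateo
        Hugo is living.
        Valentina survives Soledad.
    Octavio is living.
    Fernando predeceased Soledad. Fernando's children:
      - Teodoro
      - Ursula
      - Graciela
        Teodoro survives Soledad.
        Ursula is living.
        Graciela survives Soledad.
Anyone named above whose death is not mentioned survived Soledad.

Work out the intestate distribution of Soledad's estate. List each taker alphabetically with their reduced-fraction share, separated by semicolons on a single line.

Graciela 1/12; Hugo 1/12; Joaquin 1/4; Mateo 1/12; Octavio 1/4; Teodoro 1/12; Ursula 1/12; Valentina 1/12

There is no surviving spouse, so the entire estate passes to Soledad's descendants per capita at each generation.
At generation 1 (Joaquin, Elena, Octavio, Fernando) there are 4 shares of (1)/4 = 1/4 each.
Living: Joaquin and Octavio — each takes 1/4.
Deceased: Elena and Fernando. Their combined 1/2 is pooled and carried to generation 2.
At generation 2 (Hugo, Valentina, Mateo, Teodoro, Ursula, Graciela) there are 6 shares of (1/2)/6 = 1/12 each.
Living: Hugo, Valentina, Mateo, Teodoro, Ursula, and Graciela — each takes 1/12.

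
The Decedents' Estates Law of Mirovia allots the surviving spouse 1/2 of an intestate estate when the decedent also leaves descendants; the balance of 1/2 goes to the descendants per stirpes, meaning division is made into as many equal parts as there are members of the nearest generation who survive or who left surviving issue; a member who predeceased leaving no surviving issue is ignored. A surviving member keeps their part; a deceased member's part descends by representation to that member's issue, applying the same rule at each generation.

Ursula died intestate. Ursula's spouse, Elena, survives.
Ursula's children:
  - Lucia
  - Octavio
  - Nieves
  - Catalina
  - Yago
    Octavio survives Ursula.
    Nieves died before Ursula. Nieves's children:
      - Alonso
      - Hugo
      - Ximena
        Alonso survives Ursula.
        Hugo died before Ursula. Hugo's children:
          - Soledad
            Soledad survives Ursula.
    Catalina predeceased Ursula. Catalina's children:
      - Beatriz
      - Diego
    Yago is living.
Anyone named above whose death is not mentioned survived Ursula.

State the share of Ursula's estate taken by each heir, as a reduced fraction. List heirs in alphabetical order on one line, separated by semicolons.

Elena, as surviving spouse, takes 1/2.
The remaining 1/2 passes to Ursula's descendants per stirpes.
The 1/2 is divided into 5 equal shares of 1/10 among Lucia, Octavio, Nieves, Catalina, Yago.
Lucia is living and takes 1/10.
Octavio is living and takes 1/10.
Nieves predeceased; the 1/10 allotted to Nieves's branch passes to Nieves's issue by representation.
The 1/10 is divided into 3 equal shares of 1/30 among Alonso, Hugo, Ximena.
Alonso is living and takes 1/30.
Hugo predeceased; the 1/30 allotted to Hugo's branch passes to Hugo's issue by representation.
Soledad is the sole taker at this level and receives the full 1/30.
Ximena is living and takes 1/30.
Catalina predeceased; the 1/10 allotted to Catalina's branch passes to Catalina's issue by representation.
The 1/10 is divided into 2 equal shares of 1/20 among Beatriz, Diego.
Beatriz is living and takes 1/20.
Diego is living and takes 1/20.
Yago is living and takes 1/10.

Alonso 1/30; Beatriz 1/20; Diego 1/20; Elena 1/2; Lucia 1/10; Octavio 1/10; Soledad 1/30; Ximena 1/30; Yago 1/10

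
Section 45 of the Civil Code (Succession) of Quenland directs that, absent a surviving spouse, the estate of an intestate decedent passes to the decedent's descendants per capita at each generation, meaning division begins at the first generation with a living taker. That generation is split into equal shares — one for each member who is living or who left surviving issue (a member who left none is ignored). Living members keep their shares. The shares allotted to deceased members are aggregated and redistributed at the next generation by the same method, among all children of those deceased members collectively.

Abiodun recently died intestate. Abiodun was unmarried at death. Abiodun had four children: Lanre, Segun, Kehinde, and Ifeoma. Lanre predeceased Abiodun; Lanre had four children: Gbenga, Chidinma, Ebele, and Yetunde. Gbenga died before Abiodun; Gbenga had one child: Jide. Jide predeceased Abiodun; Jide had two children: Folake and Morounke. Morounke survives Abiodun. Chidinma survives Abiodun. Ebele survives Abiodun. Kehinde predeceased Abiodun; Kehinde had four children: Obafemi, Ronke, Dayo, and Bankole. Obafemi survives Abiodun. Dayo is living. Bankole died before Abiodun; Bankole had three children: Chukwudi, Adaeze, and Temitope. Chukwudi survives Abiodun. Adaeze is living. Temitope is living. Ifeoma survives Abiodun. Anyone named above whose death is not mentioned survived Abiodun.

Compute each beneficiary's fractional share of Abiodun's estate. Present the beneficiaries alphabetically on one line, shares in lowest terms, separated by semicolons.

There is no surviving spouse, so the entire estate passes to Abiodun's descendants per capita at each generation.
At generation 1 (Lanre, Segun, Kehinde, Ifeoma) there are 4 shares of (1)/4 = 1/4 each.
Living: Segun and Ifeoma — each takes 1/4.
Deceased: Lanre and Kehinde. Their combined 1/2 is pooled and carried to generation 2.
At generation 2 (Gbenga, Chidinma, Ebele, Yetunde, Obafemi, Ronke, Dayo, Bankole) there are 8 shares of (1/2)/8 = 1/16 each.
Living: Chidinma, Ebele, Yetunde, Obafemi, Ronke, and Dayo — each takes 1/16.
Deceased: Gbenga and Bankole. Their combined 1/8 is pooled and carried to generation 3.
At generation 3 (Jide, Chukwudi, Adaeze, Temitope) there are 4 shares of (1/8)/4 = 1/32 each.
Living: Chukwudi, Adaeze, and Temitope — each takes 1/32.
Deceased: Jide. That 1/32 share is carried to generation 4.
At generation 4 (Folake, Morounke) there are 2 shares of (1/32)/2 = 1/64 each.
Living: Folake and Morounke — each takes 1/64.

Adaeze 1/32; Chidinma 1/16; Chukwudi 1/32; Dayo 1/16; Ebele 1/16; Folake 1/64; Ifeoma 1/4; Morounke 1/64; Obafemi 1/16; Ronke 1/16; Segun 1/4; Temitope 1/32; Yetunde 1/16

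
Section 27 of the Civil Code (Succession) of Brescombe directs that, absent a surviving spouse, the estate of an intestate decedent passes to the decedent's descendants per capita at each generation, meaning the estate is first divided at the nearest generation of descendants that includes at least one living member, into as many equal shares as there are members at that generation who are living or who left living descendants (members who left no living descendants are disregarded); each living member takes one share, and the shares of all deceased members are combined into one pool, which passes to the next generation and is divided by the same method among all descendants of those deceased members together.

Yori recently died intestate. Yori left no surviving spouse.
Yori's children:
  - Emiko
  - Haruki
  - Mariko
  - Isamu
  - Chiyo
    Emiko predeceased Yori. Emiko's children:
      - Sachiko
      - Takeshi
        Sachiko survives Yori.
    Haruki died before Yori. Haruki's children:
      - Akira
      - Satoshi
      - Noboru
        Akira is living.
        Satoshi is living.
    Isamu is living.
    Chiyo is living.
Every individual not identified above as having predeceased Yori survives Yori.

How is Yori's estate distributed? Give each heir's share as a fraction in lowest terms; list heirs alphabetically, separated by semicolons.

There is no surviving spouse, so the entire estate passes to Yori's descendants per capita at each generation.
At generation 1 (Emiko, Haruki, Mariko, Isamu, Chiyo) there are 5 shares of (1)/5 = 1/5 each.
Living: Mariko, Isamu, and Chiyo — each takes 1/5.
Deceased: Emiko and Haruki. Their combined 2/5 is pooled and carried to generation 2.
At generation 2 (Sachiko, Takeshi, Akira, Satoshi, Noboru) there are 5 shares of (2/5)/5 = 2/25 each.
Living: Sachiko, Takeshi, Akira, Satoshi, and Noboru — each takes 2/25.

Akira 2/25; Chiyo 1/5; Isamu 1/5; Mariko 1/5; Noboru 2/25; Sachiko 2/25; Satoshi 2/25; Takeshi 2/25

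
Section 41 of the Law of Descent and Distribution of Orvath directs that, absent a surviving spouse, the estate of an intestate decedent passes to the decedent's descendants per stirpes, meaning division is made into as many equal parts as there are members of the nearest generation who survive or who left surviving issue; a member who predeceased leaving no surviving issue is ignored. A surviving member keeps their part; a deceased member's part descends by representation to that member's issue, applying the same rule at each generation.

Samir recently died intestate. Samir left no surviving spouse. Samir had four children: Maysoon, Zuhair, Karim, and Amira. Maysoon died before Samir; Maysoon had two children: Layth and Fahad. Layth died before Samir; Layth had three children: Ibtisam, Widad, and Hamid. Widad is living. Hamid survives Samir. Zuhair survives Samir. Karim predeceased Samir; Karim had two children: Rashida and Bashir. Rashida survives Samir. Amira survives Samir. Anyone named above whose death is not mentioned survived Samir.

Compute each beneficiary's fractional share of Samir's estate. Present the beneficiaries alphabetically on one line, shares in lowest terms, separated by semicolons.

There is no surviving spouse, so the entire estate passes to Samir's descendants per stirpes.
The estate is divided into 4 equal shares of 1/4 among Maysoon, Zuhair, Karim, Amira.
Maysoon predeceased; the 1/4 allotted to Maysoon's branch passes to Maysoon's issue by representation.
The 1/4 is divided into 2 equal shares of 1/8 among Layth, Fahad.
Layth predeceased; the 1/8 allotted to Layth's branch passes to Layth's issue by representation.
The 1/8 is divided into 3 equal shares of 1/24 among Ibtisam, Widad, Hamid.
Ibtisam is living and takes 1/24.
Widad is living and takes 1/24.
Hamid is living and takes 1/24.
Fahad is living and takes 1/8.
Zuhair is living and takes 1/4.
Karim predeceased; the 1/4 allotted to Karim's branch passes to Karim's issue by representation.
The 1/4 is divided into 2 equal shares of 1/8 among Rashida, Bashir.
Rashida is living and takes 1/8.
Bashir is living and takes 1/8.
Amira is living and takes 1/4.

Amira 1/4; Bashir 1/8; Fahad 1/8; Hamid 1/24; Ibtisam 1/24; Rashida 1/8; Widad 1/24; Zuhair 1/4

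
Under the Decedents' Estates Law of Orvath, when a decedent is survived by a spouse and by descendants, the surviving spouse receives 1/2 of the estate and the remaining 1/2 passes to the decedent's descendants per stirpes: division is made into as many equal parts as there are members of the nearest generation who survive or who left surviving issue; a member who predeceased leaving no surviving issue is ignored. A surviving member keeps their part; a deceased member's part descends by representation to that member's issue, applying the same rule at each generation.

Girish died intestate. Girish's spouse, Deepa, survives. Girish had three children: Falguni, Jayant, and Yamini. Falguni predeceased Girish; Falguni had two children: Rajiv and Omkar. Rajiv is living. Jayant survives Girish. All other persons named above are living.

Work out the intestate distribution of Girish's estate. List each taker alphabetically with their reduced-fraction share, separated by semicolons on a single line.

Deepa, as surviving spouse, takes 1/2.
The remaining 1/2 passes to Girish's descendants per stirpes.
The 1/2 is divided into 3 equal shares of 1/6 among Falguni, Jayant, Yamini.
Falguni predeceased; the 1/6 allotted to Falguni's branch passes to Falguni's issue by representation.
The 1/6 is divided into 2 equal shares of 1/12 among Rajiv, Omkar.
Rajiv is living and takes 1/12.
Omkar is living and takes 1/12.
Jayant is living and takes 1/6.
Yamini is living and takes 1/6.

Deepa 1/2; Jayant 1/6; Omkar 1/12; Rajiv 1/12; Yamini 1/6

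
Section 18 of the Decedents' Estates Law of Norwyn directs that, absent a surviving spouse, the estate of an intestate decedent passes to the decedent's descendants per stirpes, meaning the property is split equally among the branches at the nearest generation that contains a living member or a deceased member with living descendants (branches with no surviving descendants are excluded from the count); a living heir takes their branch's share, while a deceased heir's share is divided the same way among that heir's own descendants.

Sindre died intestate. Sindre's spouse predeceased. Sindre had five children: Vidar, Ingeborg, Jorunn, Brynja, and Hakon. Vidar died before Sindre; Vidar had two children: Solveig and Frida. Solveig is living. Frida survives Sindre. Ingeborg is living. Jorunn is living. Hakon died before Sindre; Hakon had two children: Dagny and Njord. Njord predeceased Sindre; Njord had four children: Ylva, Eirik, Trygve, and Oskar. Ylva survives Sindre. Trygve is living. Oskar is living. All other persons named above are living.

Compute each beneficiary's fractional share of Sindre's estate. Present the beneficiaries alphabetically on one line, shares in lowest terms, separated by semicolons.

Brynja 1/5; Dagny 1/10; Eirik 1/40; Frida 1/10; Ingeborg 1/5; Jorunn 1/5; Oskar 1/40; Solveig 1/10; Trygve 1/40; Ylva 1/40

There is no surviving spouse, so the entire estate passes to Sindre's descendants per stirpes.
The estate is divided into 5 equal shares of 1/5 among Vidar, Ingeborg, Jorunn, Brynja, Hakon.
Vidar predeceased; the 1/5 allotted to Vidar's branch passes to Vidar's issue by representation.
The 1/5 is divided into 2 equal shares of 1/10 among Solveig, Frida.
Solveig is living and takes 1/10.
Frida is living and takes 1/10.
Ingeborg is living and takes 1/5.
Jorunn is living and takes 1/5.
Brynja is living and takes 1/5.
Hakon predeceased; the 1/5 allotted to Hakon's branch passes to Hakon's issue by representation.
The 1/5 is divided into 2 equal shares of 1/10 among Dagny, Njord.
Dagny is living and takes 1/10.
Njord predeceased; the 1/10 allotted to Njord's branch passes to Njord's issue by representation.
The 1/10 is divided into 4 equal shares of 1/40 among Ylva, Eirik, Trygve, Oskar.
Ylva is living and takes 1/40.
Eirik is living and takes 1/40.
Trygve is living and takes 1/40.
Oskar is living and takes 1/40.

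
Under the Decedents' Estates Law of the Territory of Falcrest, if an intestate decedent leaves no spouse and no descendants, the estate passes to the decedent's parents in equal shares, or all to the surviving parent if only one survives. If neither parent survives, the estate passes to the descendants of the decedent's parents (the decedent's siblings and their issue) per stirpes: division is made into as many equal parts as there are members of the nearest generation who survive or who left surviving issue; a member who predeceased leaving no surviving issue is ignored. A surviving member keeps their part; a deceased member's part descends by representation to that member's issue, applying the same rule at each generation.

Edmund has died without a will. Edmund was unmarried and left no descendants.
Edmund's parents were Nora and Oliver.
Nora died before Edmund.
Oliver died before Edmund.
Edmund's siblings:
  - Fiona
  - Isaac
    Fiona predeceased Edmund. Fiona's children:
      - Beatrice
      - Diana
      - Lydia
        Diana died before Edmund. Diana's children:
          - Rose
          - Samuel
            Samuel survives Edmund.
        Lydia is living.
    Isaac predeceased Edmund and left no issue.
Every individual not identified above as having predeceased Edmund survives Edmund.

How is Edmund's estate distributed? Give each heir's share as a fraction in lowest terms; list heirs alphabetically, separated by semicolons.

Neither parent survives and there are no descendants, so the estate passes to Edmund's siblings and their issue per stirpes.
Isaac left no surviving issue, so that branch lapses and is disregarded.
Fiona's line is the sole branch at this level, so the full 1 passes to Fiona's issue by representation.
The estate is divided into 3 equal shares of 1/3 among Beatrice, Diana, Lydia.
Beatrice is living and takes 1/3.
Diana predeceased; the 1/3 allotted to Diana's branch passes to Diana's issue by representation.
The 1/3 is divided into 2 equal shares of 1/6 among Rose, Samuel.
Rose is living and takes 1/6.
Samuel is living and takes 1/6.
Lydia is living and takes 1/3.

Beatrice 1/3; Lydia 1/3; Rose 1/6; Samuel 1/6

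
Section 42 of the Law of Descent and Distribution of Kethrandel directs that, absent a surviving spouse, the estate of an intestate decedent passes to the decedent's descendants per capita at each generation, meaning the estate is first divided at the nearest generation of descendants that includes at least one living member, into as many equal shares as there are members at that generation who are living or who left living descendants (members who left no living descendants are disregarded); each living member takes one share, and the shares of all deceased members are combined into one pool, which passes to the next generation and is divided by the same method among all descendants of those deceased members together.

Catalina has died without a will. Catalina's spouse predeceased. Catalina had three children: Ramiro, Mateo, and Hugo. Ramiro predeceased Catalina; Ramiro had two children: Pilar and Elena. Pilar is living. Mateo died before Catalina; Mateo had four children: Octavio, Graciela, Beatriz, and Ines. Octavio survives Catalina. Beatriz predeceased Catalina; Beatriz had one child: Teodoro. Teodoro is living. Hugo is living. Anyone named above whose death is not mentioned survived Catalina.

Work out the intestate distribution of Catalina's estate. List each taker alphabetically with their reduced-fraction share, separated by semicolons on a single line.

Elena 1/9; Graciela 1/9; Hugo 1/3; Ines 1/9; Octavio 1/9; Pilar 1/9; Teodoro 1/9

There is no surviving spouse, so the entire estate passes to Catalina's descendants per capita at each generation.
At generation 1 (Ramiro, Mateo, Hugo) there are 3 shares of (1)/3 = 1/3 each.
Living: Hugo — each takes 1/3.
Deceased: Ramiro and Mateo. Their combined 2/3 is pooled and carried to generation 2.
At generation 2 (Pilar, Elena, Octavio, Graciela, Beatriz, Ines) there are 6 shares of (2/3)/6 = 1/9 each.
Living: Pilar, Elena, Octavio, Graciela, and Ines — each takes 1/9.
Deceased: Beatriz. That 1/9 share is carried to generation 3.
At generation 3 (Teodoro) there are 1 shares of (1/9)/1 = 1/9 each.
Living: Teodoro — each takes 1/9.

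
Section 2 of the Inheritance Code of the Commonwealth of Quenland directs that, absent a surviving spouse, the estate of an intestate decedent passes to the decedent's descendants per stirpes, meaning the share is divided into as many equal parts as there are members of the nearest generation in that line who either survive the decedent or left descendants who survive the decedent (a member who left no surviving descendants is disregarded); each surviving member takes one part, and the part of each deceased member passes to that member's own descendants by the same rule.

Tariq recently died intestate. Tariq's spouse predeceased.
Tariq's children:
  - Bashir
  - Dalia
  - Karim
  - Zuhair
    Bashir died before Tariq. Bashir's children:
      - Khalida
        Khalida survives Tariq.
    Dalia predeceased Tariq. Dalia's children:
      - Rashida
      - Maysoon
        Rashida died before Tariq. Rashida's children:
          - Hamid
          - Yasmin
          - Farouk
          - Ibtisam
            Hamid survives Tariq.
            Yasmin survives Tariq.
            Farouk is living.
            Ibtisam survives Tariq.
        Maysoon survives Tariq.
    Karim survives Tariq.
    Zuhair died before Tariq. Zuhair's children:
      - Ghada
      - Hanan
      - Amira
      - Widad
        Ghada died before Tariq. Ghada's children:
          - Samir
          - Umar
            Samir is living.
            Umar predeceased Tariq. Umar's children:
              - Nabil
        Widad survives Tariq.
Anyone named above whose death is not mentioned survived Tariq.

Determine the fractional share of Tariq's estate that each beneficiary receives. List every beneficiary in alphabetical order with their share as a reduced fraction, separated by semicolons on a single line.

There is no surviving spouse, so the entire estate passes to Tariq's descendants per stirpes.
The estate is divided into 4 equal shares of 1/4 among Bashir, Dalia, Karim, Zuhair.
Bashir predeceased; the 1/4 allotted to Bashir's branch passes to Bashir's issue by representation.
Khalida is the sole taker at this level and receives the full 1/4.
Dalia predeceased; the 1/4 allotted to Dalia's branch passes to Dalia's issue by representation.
The 1/4 is divided into 2 equal shares of 1/8 among Rashida, Maysoon.
Rashida predeceased; the 1/8 allotted to Rashida's branch passes to Rashida's issue by representation.
The 1/8 is divided into 4 equal shares of 1/32 among Hamid, Yasmin, Farouk, Ibtisam.
Hamid is living and takes 1/32.
Yasmin is living and takes 1/32.
Farouk is living and takes 1/32.
Ibtisam is living and takes 1/32.
Maysoon is living and takes 1/8.
Karim is living and takes 1/4.
Zuhair predeceased; the 1/4 allotted to Zuhair's branch passes to Zuhair's issue by representation.
The 1/4 is divided into 4 equal shares of 1/16 among Ghada, Hanan, Amira, Widad.
Ghada predeceased; the 1/16 allotted to Ghada's branch passes to Ghada's issue by representation.
The 1/16 is divided into 2 equal shares of 1/32 among Samir, Umar.
Samir is living and takes 1/32.
Umar predeceased; the 1/32 allotted to Umar's branch passes to Umar's issue by representation.
Nabil is the sole taker at this level and receives the full 1/32.
Hanan is living and takes 1/16.
Amira is living and takes 1/16.
Widad is living and takes 1/16.

Amira 1/16; Farouk 1/32; Hamid 1/32; Hanan 1/16; Ibtisam 1/32; Karim 1/4; Khalida 1/4; Maysoon 1/8; Nabil 1/32; Samir 1/32; Widad 1/16; Yasmin 1/32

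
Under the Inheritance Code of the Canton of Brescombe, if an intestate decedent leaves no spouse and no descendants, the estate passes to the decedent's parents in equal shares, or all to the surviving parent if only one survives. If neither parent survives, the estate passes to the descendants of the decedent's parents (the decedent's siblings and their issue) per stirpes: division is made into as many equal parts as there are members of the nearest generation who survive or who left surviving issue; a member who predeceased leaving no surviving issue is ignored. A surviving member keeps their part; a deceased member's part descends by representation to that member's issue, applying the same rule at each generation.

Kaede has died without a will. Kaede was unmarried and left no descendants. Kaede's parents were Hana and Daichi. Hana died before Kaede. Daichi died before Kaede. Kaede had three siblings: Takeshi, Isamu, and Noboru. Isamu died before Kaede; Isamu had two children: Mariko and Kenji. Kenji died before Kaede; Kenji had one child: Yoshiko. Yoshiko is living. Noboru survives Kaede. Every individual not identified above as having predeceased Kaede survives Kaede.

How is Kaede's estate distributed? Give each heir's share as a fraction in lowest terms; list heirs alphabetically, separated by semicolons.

Neither parent survives and there are no descendants, so the estate passes to Kaede's siblings and their issue per stirpes.
The estate is divided into 3 equal shares of 1/3 among Takeshi, Isamu, Noboru.
Takeshi is living and takes 1/3.
Isamu predeceased; the 1/3 allotted to Isamu's branch passes to Isamu's issue by representation.
The 1/3 is divided into 2 equal shares of 1/6 among Mariko, Kenji.
Mariko is living and takes 1/6.
Kenji predeceased; the 1/6 allotted to Kenji's branch passes to Kenji's issue by representation.
Yoshiko is the sole taker at this level and receives the full 1/6.
Noboru is living and takes 1/3.

Mariko 1/6; Noboru 1/3; Takeshi 1/3; Yoshiko 1/6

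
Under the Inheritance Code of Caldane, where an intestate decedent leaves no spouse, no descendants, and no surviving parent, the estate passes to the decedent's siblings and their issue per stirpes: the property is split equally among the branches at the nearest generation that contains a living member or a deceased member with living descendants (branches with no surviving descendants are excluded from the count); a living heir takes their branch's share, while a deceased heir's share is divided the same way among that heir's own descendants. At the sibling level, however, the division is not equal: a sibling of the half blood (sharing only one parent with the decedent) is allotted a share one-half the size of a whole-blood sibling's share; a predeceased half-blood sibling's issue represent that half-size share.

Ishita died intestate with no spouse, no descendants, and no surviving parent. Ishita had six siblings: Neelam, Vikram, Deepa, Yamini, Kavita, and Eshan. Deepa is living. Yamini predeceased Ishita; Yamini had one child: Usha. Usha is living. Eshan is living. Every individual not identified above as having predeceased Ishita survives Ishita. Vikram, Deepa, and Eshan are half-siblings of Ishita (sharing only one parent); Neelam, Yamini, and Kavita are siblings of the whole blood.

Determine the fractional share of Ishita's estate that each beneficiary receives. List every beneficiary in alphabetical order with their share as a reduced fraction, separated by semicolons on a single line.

No spouse, descendants, or parent survives, so the estate passes to Ishita's siblings per stirpes.
Half-blood siblings count for one-half the weight of whole-blood siblings at the initial division.
Dividing 1 in proportion to weights (total weight 9/2): Neelam (weight 1) → 2/9; Vikram (weight 1/2) → 1/9; Deepa (weight 1/2) → 1/9; Yamini (weight 1) → 2/9; Kavita (weight 1) → 2/9; Eshan (weight 1/2) → 1/9.
Neelam is living and takes 2/9.
Vikram is living and takes 1/9.
Deepa is living and takes 1/9.
Yamini predeceased; the 2/9 allotted to Yamini's branch passes to Yamini's issue by representation.
Usha is the sole taker at this level and receives the full 2/9.
Kavita is living and takes 2/9.
Eshan is living and takes 1/9.

Deepa 1/9; Eshan 1/9; Kavita 2/9; Neelam 2/9; Usha 2/9; Vikram 1/9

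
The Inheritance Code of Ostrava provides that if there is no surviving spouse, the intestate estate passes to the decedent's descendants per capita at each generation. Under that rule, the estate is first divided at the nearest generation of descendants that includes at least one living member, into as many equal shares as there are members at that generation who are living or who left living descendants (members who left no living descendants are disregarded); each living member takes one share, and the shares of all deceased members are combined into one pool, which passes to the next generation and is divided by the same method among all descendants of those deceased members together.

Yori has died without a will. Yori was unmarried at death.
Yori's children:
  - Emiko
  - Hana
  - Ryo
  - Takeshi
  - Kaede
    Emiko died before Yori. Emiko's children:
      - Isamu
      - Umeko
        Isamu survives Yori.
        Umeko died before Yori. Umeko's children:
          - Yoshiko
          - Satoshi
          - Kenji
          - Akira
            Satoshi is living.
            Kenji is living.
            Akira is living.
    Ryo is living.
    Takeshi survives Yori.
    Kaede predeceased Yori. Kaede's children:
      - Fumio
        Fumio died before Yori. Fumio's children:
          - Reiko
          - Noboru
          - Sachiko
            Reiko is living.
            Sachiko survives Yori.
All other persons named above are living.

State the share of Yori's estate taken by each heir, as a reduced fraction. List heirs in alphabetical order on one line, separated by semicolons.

Akira 4/105; Hana 1/5; Isamu 2/15; Kenji 4/105; Noboru 4/105; Reiko 4/105; Ryo 1/5; Sachiko 4/105; Satoshi 4/105; Takeshi 1/5; Yoshiko 4/105

There is no surviving spouse, so the entire estate passes to Yori's descendants per capita at each generation.
At generation 1 (Emiko, Hana, Ryo, Takeshi, Kaede) there are 5 shares of (1)/5 = 1/5 each.
Living: Hana, Ryo, and Takeshi — each takes 1/5.
Deceased: Emiko and Kaede. Their combined 2/5 is pooled and carried to generation 2.
At generation 2 (Isamu, Umeko, Fumio) there are 3 shares of (2/5)/3 = 2/15 each.
Living: Isamu — each takes 2/15.
Deceased: Umeko and Fumio. Their combined 4/15 is pooled and carried to generation 3.
At generation 3 (Yoshiko, Satoshi, Kenji, Akira, Reiko, Noboru, Sachiko) there are 7 shares of (4/15)/7 = 4/105 each.
Living: Yoshiko, Satoshi, Kenji, Akira, Reiko, Noboru, and Sachiko — each takes 4/105.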